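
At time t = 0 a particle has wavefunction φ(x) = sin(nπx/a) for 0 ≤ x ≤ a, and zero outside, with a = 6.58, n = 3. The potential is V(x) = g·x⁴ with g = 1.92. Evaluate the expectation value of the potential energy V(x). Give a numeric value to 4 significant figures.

680.0

⟨V⟩ = ∫ V(x)·|φ|² dx / ∫|φ|² dx.
With sin²θ = (1 − cos2θ)/2 on 0 ≤ x ≤ a: ∫sin²(nπx/a) dx = a/2, ∫x·sin²(nπx/a) dx = a²/4, ∫x²·sin²(nπx/a) dx = a³·(1/6 − 1/(4n²π²)); higher powers xᵏ the same way, integrating xᵏ·cos(2nπx/a) by parts.
State is unnormalized: ∫|φ|² dx = 3.2900, and ∫φ*·V(x)·φ dx = 2237.2, so ⟨V⟩ = 2237.2 / 3.2900.
⟨V⟩ = 680.00.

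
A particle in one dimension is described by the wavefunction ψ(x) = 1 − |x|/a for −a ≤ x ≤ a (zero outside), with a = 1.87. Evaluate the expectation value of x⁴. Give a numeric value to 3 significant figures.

0.349

⟨x⁴⟩ = ∫ x⁴·|ψ|² dx / ∫|ψ|² dx (integrals over the domain).
ψ is even, so ∫ over [−a, a] = 2∫₀ᵃ with ψ = 1 − x/a there: ∫₀ᵃ (1 − x/a)² dx = a/3, ∫₀ᵃ x²(1 − x/a)² dx = a³/30, ∫₀ᵃ x⁴(1 − x/a)² dx = a⁵/105.
State is unnormalized: ∫|ψ|² dx = 1.2467, and ∫ψ*·x⁴·ψ dx = 0.43556, so ⟨x⁴⟩ = 0.43556 / 1.2467.
⟨x⁴⟩ = 0.34938.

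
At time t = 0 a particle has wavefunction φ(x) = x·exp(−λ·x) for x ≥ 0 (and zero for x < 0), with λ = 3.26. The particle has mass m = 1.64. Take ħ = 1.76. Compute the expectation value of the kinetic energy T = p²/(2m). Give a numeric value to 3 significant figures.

10.0

T = −(ħ²/2m) d²/dx², so ⟨T⟩ = −(ħ²/2m) ∫ φ*·φ'' dx / ∫|φ|² dx; with m = 1.64.
Differentiate x·exp(−λ·x) with the product rule; every integrand then reduces to terms xʲ·e^(−2λx) on [0, ∞), with ∫₀^∞ xʲ·e^(−2λx) dx = j!/(2λ)^(j+1).
State is unnormalized: ∫|φ|² dx = 0.0072158, and ∫φ*·(−ħ²/2m · φ'') dx = 0.072423, so ⟨T⟩ = 0.072423 / 0.0072158.
⟨T⟩ = 10.037.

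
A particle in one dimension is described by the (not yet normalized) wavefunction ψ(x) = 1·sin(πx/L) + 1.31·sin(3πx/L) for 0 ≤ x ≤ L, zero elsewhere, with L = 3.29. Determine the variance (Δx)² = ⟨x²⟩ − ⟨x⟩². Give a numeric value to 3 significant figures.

Compute ⟨x⟩ and ⟨x²⟩ separately, then (Δx)² = ⟨x²⟩ − ⟨x⟩².
On 0 ≤ x ≤ L (j ≠ l): ∫sin²(jπx/L) dx = L/2, ∫sin(jπx/L)·sin(lπx/L) dx = 0; diagonal moments ∫x·sin²(jπx/L) dx = L²/4, ∫x²·sin²(jπx/L) dx = L³·(1/6 − 1/(4j²π²)); cross terms ∫x·sin(jπx/L)·sin(lπx/L) dx = 0 for j + l even and −4jlL²/(π²(j² − l²)²) for j + l odd, ∫x²·sin(jπx/L)·sin(lπx/L) dx = (−1)^(j+l)·4jlL³/(π²(j² − l²)²); higher powers the same way via product-to-sum and parts.
Normalization: ∫|ψ|² dx = 4.4680.
⟨x⟩ = 1.6450 and ⟨x²⟩ = 3.7644.
(Δx)² = 3.7644 − (1.6450)² = 1.0583.

1.06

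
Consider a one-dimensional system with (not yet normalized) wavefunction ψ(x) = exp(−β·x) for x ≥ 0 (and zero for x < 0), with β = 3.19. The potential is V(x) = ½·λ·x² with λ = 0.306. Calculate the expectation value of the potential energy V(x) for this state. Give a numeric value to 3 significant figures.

⟨V⟩ = ∫ V(x)·|ψ|² dx / ∫|ψ|² dx.
Every integrand reduces to terms xʲ·e^(−2βx) on [0, ∞); use ∫₀^∞ xʲ·e^(−2βx) dx = j!/(2β)^(j+1).
State is unnormalized: ∫|ψ|² dx = 0.15674, and ∫ψ*·V(x)·ψ dx = 0.0011783, so ⟨V⟩ = 0.0011783 / 0.15674.
⟨V⟩ = 0.0075176.

0.00752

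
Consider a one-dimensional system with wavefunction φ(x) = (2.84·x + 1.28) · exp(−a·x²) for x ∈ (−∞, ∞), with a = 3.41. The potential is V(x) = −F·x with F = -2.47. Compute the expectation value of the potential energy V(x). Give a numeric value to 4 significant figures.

⟨V⟩ = ∫ V(x)·|φ|² dx / ∫|φ|² dx.
Expand each integrand as polynomial × e^(−2ax²) and use ∫x^(2j)·e^(−2ax²) dx = (2j−1)!!/(4a)^j · √(π/(2a)), odd powers → 0; here √(π/(2a)) = 0.67871.
State is unnormalized: ∫|φ|² dx = 1.5133, and ∫φ*·V(x)·φ dx = 0.89356, so ⟨V⟩ = 0.89356 / 1.5133.
⟨V⟩ = 0.59046.

0.5905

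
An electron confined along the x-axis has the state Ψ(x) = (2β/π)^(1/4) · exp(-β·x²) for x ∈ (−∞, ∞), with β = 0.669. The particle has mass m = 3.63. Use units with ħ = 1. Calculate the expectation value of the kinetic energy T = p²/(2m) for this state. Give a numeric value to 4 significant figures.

T = −(ħ²/2m) d²/dx², so ⟨T⟩ = −(ħ²/2m) ∫ Ψ*·Ψ'' dx; with m = 3.63.
Gaussian moments: ∫x^(2j)·e^(−2βx²) dx = (2j−1)!!/(4β)^j · √(π/(2β)), odd powers integrate to 0; here √(π/(2β)) = 1.5323. Derivatives: d/dx e^(−βx²) = −2βx·e^(−βx²), d²/dx² e^(−βx²) = (4β²x² − 2β)·e^(−βx²).
⟨T⟩ = 0.092149.

0.09215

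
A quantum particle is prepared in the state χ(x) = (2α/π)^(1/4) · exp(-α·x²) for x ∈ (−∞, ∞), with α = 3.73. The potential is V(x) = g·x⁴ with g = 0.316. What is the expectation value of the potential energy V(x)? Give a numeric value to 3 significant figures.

⟨V⟩ = ∫ V(x)·|χ|² dx.
Gaussian moments: ∫x^(2j)·e^(−2αx²) dx = (2j−1)!!/(4α)^j · √(π/(2α)), odd powers integrate to 0; here √(π/(2α)) = 0.64894.
⟨V⟩ = 0.0042586.

0.00426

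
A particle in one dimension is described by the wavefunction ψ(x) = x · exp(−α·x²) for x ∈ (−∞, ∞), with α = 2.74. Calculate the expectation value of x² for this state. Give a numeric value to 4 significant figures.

0.2737

⟨x²⟩ = ∫ x²·|ψ|² dx / ∫|ψ|² dx (integrals over the domain).
Expand each integrand as polynomial × e^(−2αx²) and use ∫x^(2j)·e^(−2αx²) dx = (2j−1)!!/(4α)^j · √(π/(2α)), odd powers → 0; here √(π/(2α)) = 0.75715.
State is unnormalized: ∫|ψ|² dx = 0.069083, and ∫ψ*·x²·ψ dx = 0.018910, so ⟨x²⟩ = 0.018910 / 0.069083.
⟨x²⟩ = 0.27372.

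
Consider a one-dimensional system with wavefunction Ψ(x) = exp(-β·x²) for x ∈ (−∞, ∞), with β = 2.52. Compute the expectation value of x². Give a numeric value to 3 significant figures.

0.0992

⟨x²⟩ = ∫ x²·|Ψ|² dx / ∫|Ψ|² dx (integrals over the domain).
Gaussian moments: ∫x^(2j)·e^(−2βx²) dx = (2j−1)!!/(4β)^j · √(π/(2β)), odd powers integrate to 0; here √(π/(2β)) = 0.78951.
State is unnormalized: ∫|Ψ|² dx = 0.78951, and ∫Ψ*·x²·Ψ dx = 0.078325, so ⟨x²⟩ = 0.078325 / 0.78951.
⟨x²⟩ = 0.099206.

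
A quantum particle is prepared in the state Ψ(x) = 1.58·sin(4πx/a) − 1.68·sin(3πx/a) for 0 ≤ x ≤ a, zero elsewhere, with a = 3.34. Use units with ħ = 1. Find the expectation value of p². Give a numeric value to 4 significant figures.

p² Ψ = −ħ² d²Ψ/dx²; ⟨p²⟩ = −ħ² ∫ Ψ*·Ψ'' dx / ∫|Ψ|² dx.
d²/dx² sin(jπx/a) = −(jπ/a)²·sin(jπx/a); on 0 ≤ x ≤ a, ∫sin²(jπx/a) dx = a/2 and ∫sin(jπx/a)·sin(lπx/a) dx = 0 for j ≠ l, so only diagonal terms survive in ∫|Ψ|² and ∫Ψ·Ψ″; ∫Ψ·Ψ′ dx = [Ψ²/2] between the walls = 0.
State is unnormalized: ∫|Ψ|² dx = 8.8824, and ∫Ψ*·(−ħ² Ψ'') dx = 96.545, so ⟨p²⟩ = 96.545 / 8.8824.
⟨p²⟩ = 10.869.

10.87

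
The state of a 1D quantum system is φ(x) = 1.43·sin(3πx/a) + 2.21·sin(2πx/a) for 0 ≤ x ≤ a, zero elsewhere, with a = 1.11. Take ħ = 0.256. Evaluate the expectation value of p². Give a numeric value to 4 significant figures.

2.875

p² φ = −ħ² d²φ/dx²; ⟨p²⟩ = −ħ² ∫ φ*·φ'' dx / ∫|φ|² dx.
d²/dx² sin(jπx/a) = −(jπ/a)²·sin(jπx/a); on 0 ≤ x ≤ a, ∫sin²(jπx/a) dx = a/2 and ∫sin(jπx/a)·sin(lπx/a) dx = 0 for j ≠ l, so only diagonal terms survive in ∫|φ|² and ∫φ·φ″; ∫φ·φ′ dx = [φ²/2] between the walls = 0.
State is unnormalized: ∫|φ|² dx = 3.8456, and ∫φ*·(−ħ² φ'') dx = 11.054, so ⟨p²⟩ = 11.054 / 3.8456.
⟨p²⟩ = 2.8745.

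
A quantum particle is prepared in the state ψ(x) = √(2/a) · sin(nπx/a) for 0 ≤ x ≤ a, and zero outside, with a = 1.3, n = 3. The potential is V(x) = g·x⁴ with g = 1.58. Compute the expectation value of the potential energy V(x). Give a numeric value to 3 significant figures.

⟨V⟩ = ∫ V(x)·|ψ|² dx.
With sin²θ = (1 − cos2θ)/2 on 0 ≤ x ≤ a: ∫sin²(nπx/a) dx = a/2, ∫x·sin²(nπx/a) dx = a²/4, ∫x²·sin²(nπx/a) dx = a³·(1/6 − 1/(4n²π²)); higher powers xᵏ the same way, integrating xᵏ·cos(2nπx/a) by parts.
⟨V⟩ = 0.85258.

0.853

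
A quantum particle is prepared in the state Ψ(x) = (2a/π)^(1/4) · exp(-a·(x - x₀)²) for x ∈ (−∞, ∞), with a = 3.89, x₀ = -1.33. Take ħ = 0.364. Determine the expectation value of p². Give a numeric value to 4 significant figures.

0.5154

p² Ψ = −ħ² d²Ψ/dx²; ⟨p²⟩ = −ħ² ∫ Ψ*·Ψ'' dx.
Gaussian moments (u = x − x₀): ∫u^(2j)·e^(−2au²) du = (2j−1)!!/(4a)^j · √(π/(2a)), odd powers integrate to 0; here √(π/(2a)) = 0.63546. Derivatives: d/dx e^(−au²) = −2au·e^(−au²), d²/dx² e^(−au²) = (4a²u² − 2a)·e^(−au²).
⟨p²⟩ = 0.51541.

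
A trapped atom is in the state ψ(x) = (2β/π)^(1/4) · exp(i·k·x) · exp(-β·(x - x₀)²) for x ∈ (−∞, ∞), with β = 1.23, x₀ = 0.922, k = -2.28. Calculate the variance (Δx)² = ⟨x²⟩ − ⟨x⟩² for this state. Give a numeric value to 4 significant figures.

Compute ⟨x⟩ and ⟨x²⟩ separately, then (Δx)² = ⟨x²⟩ − ⟨x⟩².
Gaussian moments (u = x − x₀): ∫u^(2j)·e^(−2βu²) du = (2j−1)!!/(4β)^j · √(π/(2β)), odd powers integrate to 0; here √(π/(2β)) = 1.1301.
⟨x⟩ = 0.92200 and ⟨x²⟩ = 1.0533.
(Δx)² = 1.0533 − (0.92200)² = 0.20325.

0.2033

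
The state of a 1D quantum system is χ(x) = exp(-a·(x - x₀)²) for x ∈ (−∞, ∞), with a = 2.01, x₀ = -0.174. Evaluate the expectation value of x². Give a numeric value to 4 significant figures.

⟨x²⟩ = ∫ x²·|χ|² dx / ∫|χ|² dx (integrals over the domain).
Gaussian moments (u = x − x₀): ∫u^(2j)·e^(−2au²) du = (2j−1)!!/(4a)^j · √(π/(2a)), odd powers integrate to 0; here √(π/(2a)) = 0.88402.
State is unnormalized: ∫|χ|² dx = 0.88402, and ∫χ*·x²·χ dx = 0.13672, so ⟨x²⟩ = 0.13672 / 0.88402.
⟨x²⟩ = 0.15465.

0.1547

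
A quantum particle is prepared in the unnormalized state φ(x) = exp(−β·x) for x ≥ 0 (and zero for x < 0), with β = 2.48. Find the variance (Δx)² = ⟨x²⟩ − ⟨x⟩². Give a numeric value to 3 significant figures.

Compute ⟨x⟩ and ⟨x²⟩ separately, then (Δx)² = ⟨x²⟩ − ⟨x⟩².
Every integrand reduces to terms xʲ·e^(−2βx) on [0, ∞); use ∫₀^∞ xʲ·e^(−2βx) dx = j!/(2β)^(j+1).
Normalization: ∫|φ|² dx = 0.20161.
⟨x⟩ = 0.20161 and ⟨x²⟩ = 0.081296.
(Δx)² = 0.081296 − (0.20161)² = 0.040648.

0.0406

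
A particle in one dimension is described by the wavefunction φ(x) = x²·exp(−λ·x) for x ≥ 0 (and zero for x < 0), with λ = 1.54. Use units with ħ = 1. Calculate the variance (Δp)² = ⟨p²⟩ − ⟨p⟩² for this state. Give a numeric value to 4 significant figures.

Compute ⟨p⟩ and ⟨p²⟩ separately; (Δp)² = ⟨p²⟩ − ⟨p⟩².
Differentiate x²·exp(−λ·x) with the product rule; every integrand then reduces to terms xʲ·e^(−2λx) on [0, ∞), with ∫₀^∞ xʲ·e^(−2λx) dx = j!/(2λ)^(j+1).
Normalization: ∫|φ|² dx = 0.086588.
⟨p⟩ = 0.0000 and ⟨p²⟩ = 0.79053.
(Δp)² = 0.79053 − (0.0000)² = 0.79053.

0.7905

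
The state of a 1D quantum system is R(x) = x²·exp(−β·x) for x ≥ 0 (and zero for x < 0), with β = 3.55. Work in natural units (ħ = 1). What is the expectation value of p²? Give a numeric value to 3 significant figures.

p² R = −ħ² d²R/dx²; ⟨p²⟩ = −ħ² ∫ R*·R'' dx / ∫|R|² dx.
Differentiate x²·exp(−β·x) with the product rule; every integrand then reduces to terms xʲ·e^(−2βx) on [0, ∞), with ∫₀^∞ xʲ·e^(−2βx) dx = j!/(2β)^(j+1).
State is unnormalized: ∫|R|² dx = 0.0013302, and ∫R*·(−ħ² R'') dx = 0.0055880, so ⟨p²⟩ = 0.0055880 / 0.0013302.
⟨p²⟩ = 4.2008.

4.20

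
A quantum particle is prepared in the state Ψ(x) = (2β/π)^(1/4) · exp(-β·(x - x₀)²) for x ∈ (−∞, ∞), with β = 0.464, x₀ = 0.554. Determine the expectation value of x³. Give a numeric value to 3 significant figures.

1.07

⟨x³⟩ = ∫ x³·|Ψ|² dx (integrals over the domain).
Gaussian moments (u = x − x₀): ∫u^(2j)·e^(−2βu²) du = (2j−1)!!/(4β)^j · √(π/(2β)), odd powers integrate to 0; here √(π/(2β)) = 1.8399.
⟨x³⟩ = 1.0655.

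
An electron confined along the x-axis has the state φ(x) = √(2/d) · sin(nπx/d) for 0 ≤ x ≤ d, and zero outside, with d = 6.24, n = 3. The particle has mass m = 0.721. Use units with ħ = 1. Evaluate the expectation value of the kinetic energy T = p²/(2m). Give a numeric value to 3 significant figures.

T = −(ħ²/2m) d²/dx², so ⟨T⟩ = −(ħ²/2m) ∫ φ*·φ'' dx; with m = 0.721.
d/dx sin(nπx/d) = (nπ/d)·cos(nπx/d) and d²/dx² sin(nπx/d) = −(nπ/d)²·sin(nπx/d); on 0 ≤ x ≤ d, ∫sin²(nπx/d) dx = d/2 and ∫sin(nπx/d)·cos(nπx/d) dx = 0.
⟨T⟩ = 1.5820.

1.58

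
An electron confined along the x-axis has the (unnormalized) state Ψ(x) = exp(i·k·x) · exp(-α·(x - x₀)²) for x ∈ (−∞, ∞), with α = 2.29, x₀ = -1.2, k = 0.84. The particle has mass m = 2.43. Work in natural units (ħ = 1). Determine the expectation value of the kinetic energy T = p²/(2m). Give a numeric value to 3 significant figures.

T = −(ħ²/2m) d²/dx², so ⟨T⟩ = −(ħ²/2m) ∫ Ψ*·Ψ'' dx / ∫|Ψ|² dx; with m = 2.43.
Gaussian moments (u = x − x₀): ∫u^(2j)·e^(−2αu²) du = (2j−1)!!/(4α)^j · √(π/(2α)), odd powers integrate to 0; here √(π/(2α)) = 0.82821. Derivatives: Ψ′ = (ik − 2αu)·Ψ, Ψ″ = ((ik − 2αu)² − 2α)·Ψ; the odd-in-u pieces drop out.
State is unnormalized: ∫|Ψ|² dx = 0.82821, and ∫Ψ*·(−ħ²/2m · Ψ'') dx = 0.51049, so ⟨T⟩ = 0.51049 / 0.82821.
⟨T⟩ = 0.61638.

0.616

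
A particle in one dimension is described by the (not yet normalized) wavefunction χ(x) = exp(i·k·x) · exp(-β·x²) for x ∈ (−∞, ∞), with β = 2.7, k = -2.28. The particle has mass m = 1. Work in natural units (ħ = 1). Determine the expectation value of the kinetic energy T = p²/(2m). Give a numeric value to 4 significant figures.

3.949

T = −(ħ²/2m) d²/dx², so ⟨T⟩ = −(ħ²/2m) ∫ χ*·χ'' dx / ∫|χ|² dx; with m = 1.
Gaussian moments: ∫x^(2j)·e^(−2βx²) dx = (2j−1)!!/(4β)^j · √(π/(2β)), odd powers integrate to 0; here √(π/(2β)) = 0.76274. Derivatives: χ′ = (ik − 2βx)·χ, χ″ = ((ik − 2βx)² − 2β)·χ; the odd-in-x pieces drop out.
State is unnormalized: ∫|χ|² dx = 0.76274, and ∫χ*·(−ħ²/2m · χ'') dx = 3.0122, so ⟨T⟩ = 3.0122 / 0.76274.
⟨T⟩ = 3.9492.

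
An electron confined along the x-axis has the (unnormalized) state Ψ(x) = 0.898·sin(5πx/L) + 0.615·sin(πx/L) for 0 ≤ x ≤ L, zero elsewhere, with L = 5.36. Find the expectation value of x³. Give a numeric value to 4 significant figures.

35.96

⟨x³⟩ = ∫ x³·|Ψ|² dx / ∫|Ψ|² dx (integrals over the domain).
On 0 ≤ x ≤ L (j ≠ l): ∫sin²(jπx/L) dx = L/2, ∫sin(jπx/L)·sin(lπx/L) dx = 0; diagonal moments ∫x·sin²(jπx/L) dx = L²/4, ∫x²·sin²(jπx/L) dx = L³·(1/6 − 1/(4j²π²)); cross terms ∫x·sin(jπx/L)·sin(lπx/L) dx = 0 for j + l even and −4jlL²/(π²(j² − l²)²) for j + l odd, ∫x²·sin(jπx/L)·sin(lπx/L) dx = (−1)^(j+l)·4jlL³/(π²(j² − l²)²); higher powers the same way via product-to-sum and parts.
State is unnormalized: ∫|Ψ|² dx = 3.1748, and ∫Ψ*·x³·Ψ dx = 114.16, so ⟨x³⟩ = 114.16 / 3.1748.
⟨x³⟩ = 35.958.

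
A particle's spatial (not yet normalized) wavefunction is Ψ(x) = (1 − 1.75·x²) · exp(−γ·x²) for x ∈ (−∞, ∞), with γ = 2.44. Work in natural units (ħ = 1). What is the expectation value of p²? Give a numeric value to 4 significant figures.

5.237

p² Ψ = −ħ² d²Ψ/dx²; ⟨p²⟩ = −ħ² ∫ Ψ*·Ψ'' dx / ∫|Ψ|² dx.
Expand each integrand as polynomial × e^(−2γx²) and use ∫x^(2j)·e^(−2γx²) dx = (2j−1)!!/(4γ)^j · √(π/(2γ)), odd powers → 0; here √(π/(2γ)) = 0.80235. Differentiate with the product rule, d/dx e^(−γx²) = −2γx·e^(−γx²).
State is unnormalized: ∫|Ψ|² dx = 0.59201, and ∫Ψ*·(−ħ² Ψ'') dx = 3.1004, so ⟨p²⟩ = 3.1004 / 0.59201.
⟨p²⟩ = 5.2370.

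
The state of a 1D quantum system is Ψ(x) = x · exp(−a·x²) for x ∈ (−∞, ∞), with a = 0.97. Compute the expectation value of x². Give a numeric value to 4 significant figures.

⟨x²⟩ = ∫ x²·|Ψ|² dx / ∫|Ψ|² dx (integrals over the domain).
Expand each integrand as polynomial × e^(−2ax²) and use ∫x^(2j)·e^(−2ax²) dx = (2j−1)!!/(4a)^j · √(π/(2a)), odd powers → 0; here √(π/(2a)) = 1.2725.
State is unnormalized: ∫|Ψ|² dx = 0.32798, and ∫Ψ*·x²·Ψ dx = 0.25359, so ⟨x²⟩ = 0.25359 / 0.32798.
⟨x²⟩ = 0.77320.

0.7732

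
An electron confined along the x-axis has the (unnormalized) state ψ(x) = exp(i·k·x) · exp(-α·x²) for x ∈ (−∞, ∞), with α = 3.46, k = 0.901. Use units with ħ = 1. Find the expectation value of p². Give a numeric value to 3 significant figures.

4.27

p² ψ = −ħ² d²ψ/dx²; ⟨p²⟩ = −ħ² ∫ ψ*·ψ'' dx / ∫|ψ|² dx.
Gaussian moments: ∫x^(2j)·e^(−2αx²) dx = (2j−1)!!/(4α)^j · √(π/(2α)), odd powers integrate to 0; here √(π/(2α)) = 0.67379. Derivatives: ψ′ = (ik − 2αx)·ψ, ψ″ = ((ik − 2αx)² − 2α)·ψ; the odd-in-x pieces drop out.
State is unnormalized: ∫|ψ|² dx = 0.67379, and ∫ψ*·(−ħ² ψ'') dx = 2.8783, so ⟨p²⟩ = 2.8783 / 0.67379.
⟨p²⟩ = 4.2718.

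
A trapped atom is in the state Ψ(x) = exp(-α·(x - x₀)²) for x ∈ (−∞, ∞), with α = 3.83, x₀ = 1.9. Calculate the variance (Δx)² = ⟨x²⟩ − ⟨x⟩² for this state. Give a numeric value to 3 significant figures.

Compute ⟨x⟩ and ⟨x²⟩ separately, then (Δx)² = ⟨x²⟩ − ⟨x⟩².
Gaussian moments (u = x − x₀): ∫u^(2j)·e^(−2αu²) du = (2j−1)!!/(4α)^j · √(π/(2α)), odd powers integrate to 0; here √(π/(2α)) = 0.64041.
Normalization: ∫|Ψ|² dx = 0.64041.
⟨x⟩ = 1.9000 and ⟨x²⟩ = 3.6753.
(Δx)² = 3.6753 − (1.9000)² = 0.065274.

0.0653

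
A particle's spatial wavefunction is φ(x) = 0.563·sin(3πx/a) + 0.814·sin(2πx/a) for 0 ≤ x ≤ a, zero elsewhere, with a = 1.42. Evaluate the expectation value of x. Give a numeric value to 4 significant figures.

⟨x⟩ = ∫ x·|φ|² dx / ∫|φ|² dx (integrals over the domain).
On 0 ≤ x ≤ a (j ≠ l): ∫sin²(jπx/a) dx = a/2, ∫sin(jπx/a)·sin(lπx/a) dx = 0; diagonal moments ∫x·sin²(jπx/a) dx = a²/4, ∫x²·sin²(jπx/a) dx = a³·(1/6 − 1/(4j²π²)); cross terms ∫x·sin(jπx/a)·sin(lπx/a) dx = 0 for j + l even and −4jla²/(π²(j² − l²)²) for j + l odd, ∫x²·sin(jπx/a)·sin(lπx/a) dx = (−1)^(j+l)·4jla³/(π²(j² − l²)²); higher powers the same way via product-to-sum and parts.
State is unnormalized: ∫|φ|² dx = 0.69549, and ∫φ*·x·φ dx = 0.31403, so ⟨x⟩ = 0.31403 / 0.69549.
⟨x⟩ = 0.45152.

0.4515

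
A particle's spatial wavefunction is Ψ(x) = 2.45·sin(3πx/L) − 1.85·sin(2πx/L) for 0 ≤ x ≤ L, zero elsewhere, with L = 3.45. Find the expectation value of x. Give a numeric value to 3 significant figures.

2.37

⟨x⟩ = ∫ x·|Ψ|² dx / ∫|Ψ|² dx (integrals over the domain).
On 0 ≤ x ≤ L (j ≠ l): ∫sin²(jπx/L) dx = L/2, ∫sin(jπx/L)·sin(lπx/L) dx = 0; diagonal moments ∫x·sin²(jπx/L) dx = L²/4, ∫x²·sin²(jπx/L) dx = L³·(1/6 − 1/(4j²π²)); cross terms ∫x·sin(jπx/L)·sin(lπx/L) dx = 0 for j + l even and −4jlL²/(π²(j² − l²)²) for j + l odd, ∫x²·sin(jπx/L)·sin(lπx/L) dx = (−1)^(j+l)·4jlL³/(π²(j² − l²)²); higher powers the same way via product-to-sum and parts.
State is unnormalized: ∫|Ψ|² dx = 16.258, and ∫Ψ*·x·Ψ dx = 38.540, so ⟨x⟩ = 38.540 / 16.258.
⟨x⟩ = 2.3705.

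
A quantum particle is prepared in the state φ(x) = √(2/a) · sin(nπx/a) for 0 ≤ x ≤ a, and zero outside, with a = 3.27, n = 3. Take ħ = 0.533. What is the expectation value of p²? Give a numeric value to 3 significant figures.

2.36

p² φ = −ħ² d²φ/dx²; ⟨p²⟩ = −ħ² ∫ φ*·φ'' dx.
d/dx sin(nπx/a) = (nπ/a)·cos(nπx/a) and d²/dx² sin(nπx/a) = −(nπ/a)²·sin(nπx/a); on 0 ≤ x ≤ a, ∫sin²(nπx/a) dx = a/2 and ∫sin(nπx/a)·cos(nπx/a) dx = 0.
⟨p²⟩ = 2.3599.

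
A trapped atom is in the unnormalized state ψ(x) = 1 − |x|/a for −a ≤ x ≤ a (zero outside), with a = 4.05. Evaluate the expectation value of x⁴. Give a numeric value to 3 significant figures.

⟨x⁴⟩ = ∫ x⁴·|ψ|² dx / ∫|ψ|² dx (integrals over the domain).
ψ is even, so ∫ over [−a, a] = 2∫₀ᵃ with ψ = 1 − x/a there: ∫₀ᵃ (1 − x/a)² dx = a/3, ∫₀ᵃ x²(1 − x/a)² dx = a³/30, ∫₀ᵃ x⁴(1 − x/a)² dx = a⁵/105.
State is unnormalized: ∫|ψ|² dx = 2.7000, and ∫ψ*·x⁴·ψ dx = 20.755, so ⟨x⁴⟩ = 20.755 / 2.7000.
⟨x⁴⟩ = 7.6869.

7.69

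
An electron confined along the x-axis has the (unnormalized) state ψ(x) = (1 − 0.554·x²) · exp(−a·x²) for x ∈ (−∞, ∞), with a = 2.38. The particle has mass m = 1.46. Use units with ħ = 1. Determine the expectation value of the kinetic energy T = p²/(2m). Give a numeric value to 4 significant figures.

1.040

T = −(ħ²/2m) d²/dx², so ⟨T⟩ = −(ħ²/2m) ∫ ψ*·ψ'' dx / ∫|ψ|² dx; with m = 1.46.
Expand each integrand as polynomial × e^(−2ax²) and use ∫x^(2j)·e^(−2ax²) dx = (2j−1)!!/(4a)^j · √(π/(2a)), odd powers → 0; here √(π/(2a)) = 0.81240. Differentiate with the product rule, d/dx e^(−ax²) = −2ax·e^(−ax²).
State is unnormalized: ∫|ψ|² dx = 0.72610, and ∫ψ*·(−ħ²/2m · ψ'') dx = 0.75493, so ⟨T⟩ = 0.75493 / 0.72610.
⟨T⟩ = 1.0397.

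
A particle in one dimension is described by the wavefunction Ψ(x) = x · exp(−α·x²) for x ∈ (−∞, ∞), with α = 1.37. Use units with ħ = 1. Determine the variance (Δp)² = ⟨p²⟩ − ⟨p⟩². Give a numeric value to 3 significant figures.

4.11

Compute ⟨p⟩ and ⟨p²⟩ separately; (Δp)² = ⟨p²⟩ − ⟨p⟩².
Expand each integrand as polynomial × e^(−2αx²) and use ∫x^(2j)·e^(−2αx²) dx = (2j−1)!!/(4α)^j · √(π/(2α)), odd powers → 0; here √(π/(2α)) = 1.0708. Differentiate with the product rule, d/dx e^(−αx²) = −2αx·e^(−αx²).
Normalization: ∫|Ψ|² dx = 0.19540.
⟨p⟩ = 0.0000 and ⟨p²⟩ = 4.1100.
(Δp)² = 4.1100 − (0.0000)² = 4.1100.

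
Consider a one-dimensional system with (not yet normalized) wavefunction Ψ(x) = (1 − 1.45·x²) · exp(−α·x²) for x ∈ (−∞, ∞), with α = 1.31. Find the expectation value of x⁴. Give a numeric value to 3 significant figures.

⟨x⁴⟩ = ∫ x⁴·|Ψ|² dx / ∫|Ψ|² dx (integrals over the domain).
Expand each integrand as polynomial × e^(−2αx²) and use ∫x^(2j)·e^(−2αx²) dx = (2j−1)!!/(4α)^j · √(π/(2α)), odd powers → 0; here √(π/(2α)) = 1.0950.
State is unnormalized: ∫|Ψ|² dx = 0.74055, and ∫Ψ*·x⁴·Ψ dx = 0.10922, so ⟨x⁴⟩ = 0.10922 / 0.74055.
⟨x⁴⟩ = 0.14748.

0.147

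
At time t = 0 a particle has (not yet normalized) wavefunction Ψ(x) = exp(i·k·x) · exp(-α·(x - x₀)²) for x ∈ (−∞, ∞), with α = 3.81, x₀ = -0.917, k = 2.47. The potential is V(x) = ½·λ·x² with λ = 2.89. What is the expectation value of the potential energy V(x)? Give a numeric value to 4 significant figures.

1.310

⟨V⟩ = ∫ V(x)·|Ψ|² dx / ∫|Ψ|² dx.
Gaussian moments (u = x − x₀): ∫u^(2j)·e^(−2αu²) du = (2j−1)!!/(4α)^j · √(π/(2α)), odd powers integrate to 0; here √(π/(2α)) = 0.64209.
State is unnormalized: ∫|Ψ|² dx = 0.64209, and ∫Ψ*·V(x)·Ψ dx = 0.84108, so ⟨V⟩ = 0.84108 / 0.64209.
⟨V⟩ = 1.3099.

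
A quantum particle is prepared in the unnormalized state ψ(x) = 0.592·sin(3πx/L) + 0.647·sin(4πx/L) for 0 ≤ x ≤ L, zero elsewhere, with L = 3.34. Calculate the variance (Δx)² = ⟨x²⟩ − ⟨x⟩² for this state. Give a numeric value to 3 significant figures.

0.446

Compute ⟨x⟩ and ⟨x²⟩ separately, then (Δx)² = ⟨x²⟩ − ⟨x⟩².
On 0 ≤ x ≤ L (j ≠ l): ∫sin²(jπx/L) dx = L/2, ∫sin(jπx/L)·sin(lπx/L) dx = 0; diagonal moments ∫x·sin²(jπx/L) dx = L²/4, ∫x²·sin²(jπx/L) dx = L³·(1/6 − 1/(4j²π²)); cross terms ∫x·sin(jπx/L)·sin(lπx/L) dx = 0 for j + l even and −4jlL²/(π²(j² − l²)²) for j + l odd, ∫x²·sin(jπx/L)·sin(lπx/L) dx = (−1)^(j+l)·4jlL³/(π²(j² − l²)²); higher powers the same way via product-to-sum and parts.
Normalization: ∫|ψ|² dx = 1.2844.
⟨x⟩ = 1.0096 and ⟨x²⟩ = 1.4649.
(Δx)² = 1.4649 − (1.0096)² = 0.44566.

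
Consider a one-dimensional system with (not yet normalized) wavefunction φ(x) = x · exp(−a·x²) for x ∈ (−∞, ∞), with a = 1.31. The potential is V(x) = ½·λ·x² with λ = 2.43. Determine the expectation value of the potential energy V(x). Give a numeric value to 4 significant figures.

⟨V⟩ = ∫ V(x)·|φ|² dx / ∫|φ|² dx.
Expand each integrand as polynomial × e^(−2ax²) and use ∫x^(2j)·e^(−2ax²) dx = (2j−1)!!/(4a)^j · √(π/(2a)), odd powers → 0; here √(π/(2a)) = 1.0950.
State is unnormalized: ∫|φ|² dx = 0.20897, and ∫φ*·V(x)·φ dx = 0.14536, so ⟨V⟩ = 0.14536 / 0.20897.
⟨V⟩ = 0.69561.

0.6956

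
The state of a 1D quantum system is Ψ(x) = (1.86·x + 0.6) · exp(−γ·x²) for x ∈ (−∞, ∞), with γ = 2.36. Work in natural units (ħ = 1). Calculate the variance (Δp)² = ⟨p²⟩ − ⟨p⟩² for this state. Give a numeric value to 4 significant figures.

Compute ⟨p⟩ and ⟨p²⟩ separately; (Δp)² = ⟨p²⟩ − ⟨p⟩².
Expand each integrand as polynomial × e^(−2γx²) and use ∫x^(2j)·e^(−2γx²) dx = (2j−1)!!/(4γ)^j · √(π/(2γ)), odd powers → 0; here √(π/(2γ)) = 0.81584. Differentiate with the product rule, d/dx e^(−γx²) = −2γx·e^(−γx²).
Normalization: ∫|Ψ|² dx = 0.59269.
⟨p⟩ = 0.0000 and ⟨p²⟩ = 4.7411.
(Δp)² = 4.7411 − (0.0000)² = 4.7411.

4.741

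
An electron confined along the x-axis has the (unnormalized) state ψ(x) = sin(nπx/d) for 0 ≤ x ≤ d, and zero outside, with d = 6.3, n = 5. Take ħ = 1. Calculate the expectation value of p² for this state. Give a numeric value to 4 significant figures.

6.217

p² ψ = −ħ² d²ψ/dx²; ⟨p²⟩ = −ħ² ∫ ψ*·ψ'' dx / ∫|ψ|² dx.
d/dx sin(nπx/d) = (nπ/d)·cos(nπx/d) and d²/dx² sin(nπx/d) = −(nπ/d)²·sin(nπx/d); on 0 ≤ x ≤ d, ∫sin²(nπx/d) dx = d/2 and ∫sin(nπx/d)·cos(nπx/d) dx = 0.
State is unnormalized: ∫|ψ|² dx = 3.1500, and ∫ψ*·(−ħ² ψ'') dx = 19.583, so ⟨p²⟩ = 19.583 / 3.1500.
⟨p²⟩ = 6.2167.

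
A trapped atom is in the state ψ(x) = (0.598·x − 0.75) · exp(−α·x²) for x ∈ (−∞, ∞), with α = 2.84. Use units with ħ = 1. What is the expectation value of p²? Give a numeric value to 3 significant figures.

p² ψ = −ħ² d²ψ/dx²; ⟨p²⟩ = −ħ² ∫ ψ*·ψ'' dx / ∫|ψ|² dx.
Expand each integrand as polynomial × e^(−2αx²) and use ∫x^(2j)·e^(−2αx²) dx = (2j−1)!!/(4α)^j · √(π/(2α)), odd powers → 0; here √(π/(2α)) = 0.74371. Differentiate with the product rule, d/dx e^(−αx²) = −2αx·e^(−αx²).
State is unnormalized: ∫|ψ|² dx = 0.44175, and ∫ψ*·(−ħ² ψ'') dx = 1.3875, so ⟨p²⟩ = 1.3875 / 0.44175.
⟨p²⟩ = 3.1410.

3.14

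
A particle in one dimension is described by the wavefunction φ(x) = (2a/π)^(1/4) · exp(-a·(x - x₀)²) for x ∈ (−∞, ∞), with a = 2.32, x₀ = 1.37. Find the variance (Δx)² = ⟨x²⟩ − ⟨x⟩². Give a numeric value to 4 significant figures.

0.1078

Compute ⟨x⟩ and ⟨x²⟩ separately, then (Δx)² = ⟨x²⟩ − ⟨x⟩².
Gaussian moments (u = x − x₀): ∫u^(2j)·e^(−2au²) du = (2j−1)!!/(4a)^j · √(π/(2a)), odd powers integrate to 0; here √(π/(2a)) = 0.82284.
⟨x⟩ = 1.3700 and ⟨x²⟩ = 1.9847.
(Δx)² = 1.9847 − (1.3700)² = 0.10776.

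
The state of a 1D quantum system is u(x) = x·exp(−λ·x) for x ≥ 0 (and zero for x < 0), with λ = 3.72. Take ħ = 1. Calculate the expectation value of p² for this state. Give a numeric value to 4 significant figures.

13.84

p² u = −ħ² d²u/dx²; ⟨p²⟩ = −ħ² ∫ u*·u'' dx / ∫|u|² dx.
Differentiate x·exp(−λ·x) with the product rule; every integrand then reduces to terms xʲ·e^(−2λx) on [0, ∞), with ∫₀^∞ xʲ·e^(−2λx) dx = j!/(2λ)^(j+1).
State is unnormalized: ∫|u|² dx = 0.0048564, and ∫u*·(−ħ² u'') dx = 0.067204, so ⟨p²⟩ = 0.067204 / 0.0048564.
⟨p²⟩ = 13.838.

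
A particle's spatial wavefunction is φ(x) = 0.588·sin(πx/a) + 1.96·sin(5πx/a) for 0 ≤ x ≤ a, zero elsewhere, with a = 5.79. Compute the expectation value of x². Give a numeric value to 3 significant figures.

⟨x²⟩ = ∫ x²·|φ|² dx / ∫|φ|² dx (integrals over the domain).
On 0 ≤ x ≤ a (j ≠ l): ∫sin²(jπx/a) dx = a/2, ∫sin(jπx/a)·sin(lπx/a) dx = 0; diagonal moments ∫x·sin²(jπx/a) dx = a²/4, ∫x²·sin²(jπx/a) dx = a³·(1/6 − 1/(4j²π²)); cross terms ∫x·sin(jπx/a)·sin(lπx/a) dx = 0 for j + l even and −4jla²/(π²(j² − l²)²) for j + l odd, ∫x²·sin(jπx/a)·sin(lπx/a) dx = (−1)^(j+l)·4jla³/(π²(j² − l²)²); higher powers the same way via product-to-sum and parts.
State is unnormalized: ∫|φ|² dx = 12.122, and ∫φ*·x²·φ dx = 134.58, so ⟨x²⟩ = 134.58 / 12.122.
⟨x²⟩ = 11.102.

11.1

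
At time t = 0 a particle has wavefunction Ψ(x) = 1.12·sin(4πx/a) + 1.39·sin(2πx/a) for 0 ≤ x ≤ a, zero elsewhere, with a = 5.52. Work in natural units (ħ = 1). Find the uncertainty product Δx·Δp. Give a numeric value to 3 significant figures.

3.19

Δx = √(⟨x²⟩−⟨x⟩²), Δp = √(⟨p²⟩−⟨p⟩²).
On 0 ≤ x ≤ a (j ≠ l): ∫sin²(jπx/a) dx = a/2, ∫sin(jπx/a)·sin(lπx/a) dx = 0; diagonal moments ∫x·sin²(jπx/a) dx = a²/4, ∫x²·sin²(jπx/a) dx = a³·(1/6 − 1/(4j²π²)); cross terms ∫x·sin(jπx/a)·sin(lπx/a) dx = 0 for j + l even and −4jla²/(π²(j² − l²)²) for j + l odd, ∫x²·sin(jπx/a)·sin(lπx/a) dx = (−1)^(j+l)·4jla³/(π²(j² − l²)²); higher powers the same way via product-to-sum and parts. d²/dx² sin(jπx/a) = −(jπ/a)²·sin(jπx/a); on 0 ≤ x ≤ a, ∫sin²(jπx/a) dx = a/2 and ∫sin(jπx/a)·sin(lπx/a) dx = 0 for j ≠ l, so only diagonal terms survive in ∫|Ψ|² and ∫Ψ·Ψ″; ∫Ψ·Ψ′ dx = [Ψ²/2] between the walls = 0.
Normalization: ∫|Ψ|² dx = 8.7947.
⟨x⟩ = 2.7600, ⟨x²⟩ = 11.226 ⇒ Δx = 1.8995.
⟨p⟩ = 0.0000, ⟨p²⟩ = 2.8257 ⇒ Δp = 1.6810.
Δx·Δp = 3.1930.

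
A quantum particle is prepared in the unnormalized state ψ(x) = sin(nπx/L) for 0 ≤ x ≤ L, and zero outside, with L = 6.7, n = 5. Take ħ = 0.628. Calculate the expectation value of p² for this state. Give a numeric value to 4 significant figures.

2.168

p² ψ = −ħ² d²ψ/dx²; ⟨p²⟩ = −ħ² ∫ ψ*·ψ'' dx / ∫|ψ|² dx.
d/dx sin(nπx/L) = (nπ/L)·cos(nπx/L) and d²/dx² sin(nπx/L) = −(nπ/L)²·sin(nπx/L); on 0 ≤ x ≤ L, ∫sin²(nπx/L) dx = L/2 and ∫sin(nπx/L)·cos(nπx/L) dx = 0.
State is unnormalized: ∫|ψ|² dx = 3.3500, and ∫ψ*·(−ħ² ψ'') dx = 7.2620, so ⟨p²⟩ = 7.2620 / 3.3500.
⟨p²⟩ = 2.1678.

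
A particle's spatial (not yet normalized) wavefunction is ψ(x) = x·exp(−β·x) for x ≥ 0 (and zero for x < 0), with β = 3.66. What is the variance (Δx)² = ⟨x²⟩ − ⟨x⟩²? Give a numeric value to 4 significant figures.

0.05599

Compute ⟨x⟩ and ⟨x²⟩ separately, then (Δx)² = ⟨x²⟩ − ⟨x⟩².
Every integrand reduces to terms xʲ·e^(−2βx) on [0, ∞); use ∫₀^∞ xʲ·e^(−2βx) dx = j!/(2β)^(j+1).
Normalization: ∫|ψ|² dx = 0.0050991.
⟨x⟩ = 0.40984 and ⟨x²⟩ = 0.22395.
(Δx)² = 0.22395 − (0.40984)² = 0.055989.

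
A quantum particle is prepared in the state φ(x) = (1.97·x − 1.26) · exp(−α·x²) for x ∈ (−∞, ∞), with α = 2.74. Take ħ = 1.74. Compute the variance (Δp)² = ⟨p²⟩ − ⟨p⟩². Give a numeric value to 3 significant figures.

11.3

Compute ⟨p⟩ and ⟨p²⟩ separately; (Δp)² = ⟨p²⟩ − ⟨p⟩².
Expand each integrand as polynomial × e^(−2αx²) and use ∫x^(2j)·e^(−2αx²) dx = (2j−1)!!/(4α)^j · √(π/(2α)), odd powers → 0; here √(π/(2α)) = 0.75715. Differentiate with the product rule, d/dx e^(−αx²) = −2αx·e^(−αx²).
Normalization: ∫|φ|² dx = 1.4702.
⟨p⟩ = 0.0000 and ⟨p²⟩ = 11.321.
(Δp)² = 11.321 − (0.0000)² = 11.321.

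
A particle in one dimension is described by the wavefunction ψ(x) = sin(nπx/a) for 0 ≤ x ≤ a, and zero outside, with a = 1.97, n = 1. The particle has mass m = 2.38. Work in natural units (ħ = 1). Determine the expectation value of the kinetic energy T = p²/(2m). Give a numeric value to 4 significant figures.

T = −(ħ²/2m) d²/dx², so ⟨T⟩ = −(ħ²/2m) ∫ ψ*·ψ'' dx / ∫|ψ|² dx; with m = 2.38.
d/dx sin(nπx/a) = (nπ/a)·cos(nπx/a) and d²/dx² sin(nπx/a) = −(nπ/a)²·sin(nπx/a); on 0 ≤ x ≤ a, ∫sin²(nπx/a) dx = a/2 and ∫sin(nπx/a)·cos(nπx/a) dx = 0.
State is unnormalized: ∫|ψ|² dx = 0.98500, and ∫ψ*·(−ħ²/2m · ψ'') dx = 0.52626, so ⟨T⟩ = 0.52626 / 0.98500.
⟨T⟩ = 0.53427.

0.5343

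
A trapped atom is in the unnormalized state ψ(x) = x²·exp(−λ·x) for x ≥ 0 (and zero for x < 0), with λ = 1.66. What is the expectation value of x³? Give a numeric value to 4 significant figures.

5.739

⟨x³⟩ = ∫ x³·|ψ|² dx / ∫|ψ|² dx (integrals over the domain).
Every integrand reduces to terms xʲ·e^(−2λx) on [0, ∞); use ∫₀^∞ xʲ·e^(−2λx) dx = j!/(2λ)^(j+1).
State is unnormalized: ∫|ψ|² dx = 0.059501, and ∫ψ*·x³·ψ dx = 0.34145, so ⟨x³⟩ = 0.34145 / 0.059501.
⟨x³⟩ = 5.7386.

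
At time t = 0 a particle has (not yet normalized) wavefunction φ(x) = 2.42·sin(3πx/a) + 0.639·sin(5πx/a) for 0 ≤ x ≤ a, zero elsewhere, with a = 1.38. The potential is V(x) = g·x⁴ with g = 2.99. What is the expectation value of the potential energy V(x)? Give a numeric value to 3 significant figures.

2.48

⟨V⟩ = ∫ V(x)·|φ|² dx / ∫|φ|² dx.
On 0 ≤ x ≤ a (j ≠ l): ∫sin²(jπx/a) dx = a/2, ∫sin(jπx/a)·sin(lπx/a) dx = 0; diagonal moments ∫x·sin²(jπx/a) dx = a²/4, ∫x²·sin²(jπx/a) dx = a³·(1/6 − 1/(4j²π²)); cross terms ∫x·sin(jπx/a)·sin(lπx/a) dx = 0 for j + l even and −4jla²/(π²(j² − l²)²) for j + l odd, ∫x²·sin(jπx/a)·sin(lπx/a) dx = (−1)^(j+l)·4jla³/(π²(j² − l²)²); higher powers the same way via product-to-sum and parts.
State is unnormalized: ∫|φ|² dx = 4.3227, and ∫φ*·V(x)·φ dx = 10.721, so ⟨V⟩ = 10.721 / 4.3227.
⟨V⟩ = 2.4801.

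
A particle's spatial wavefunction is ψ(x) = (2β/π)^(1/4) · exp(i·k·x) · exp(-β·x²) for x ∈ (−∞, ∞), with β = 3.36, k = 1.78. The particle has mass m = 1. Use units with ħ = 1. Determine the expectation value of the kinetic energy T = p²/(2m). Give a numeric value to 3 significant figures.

3.26

T = −(ħ²/2m) d²/dx², so ⟨T⟩ = −(ħ²/2m) ∫ ψ*·ψ'' dx; with m = 1.
Gaussian moments: ∫x^(2j)·e^(−2βx²) dx = (2j−1)!!/(4β)^j · √(π/(2β)), odd powers integrate to 0; here √(π/(2β)) = 0.68374. Derivatives: ψ′ = (ik − 2βx)·ψ, ψ″ = ((ik − 2βx)² − 2β)·ψ; the odd-in-x pieces drop out.
⟨T⟩ = 3.2642.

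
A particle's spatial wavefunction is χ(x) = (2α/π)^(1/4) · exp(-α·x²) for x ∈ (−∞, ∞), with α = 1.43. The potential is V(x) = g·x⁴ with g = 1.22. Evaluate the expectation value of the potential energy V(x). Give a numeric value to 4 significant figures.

⟨V⟩ = ∫ V(x)·|χ|² dx.
Gaussian moments: ∫x^(2j)·e^(−2αx²) dx = (2j−1)!!/(4α)^j · √(π/(2α)), odd powers integrate to 0; here √(π/(2α)) = 1.0481.
⟨V⟩ = 0.11186.

0.1119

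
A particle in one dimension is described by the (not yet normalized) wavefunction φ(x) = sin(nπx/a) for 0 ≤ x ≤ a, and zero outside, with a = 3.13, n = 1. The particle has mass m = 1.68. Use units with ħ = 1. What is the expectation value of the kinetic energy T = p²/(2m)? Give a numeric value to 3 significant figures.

T = −(ħ²/2m) d²/dx², so ⟨T⟩ = −(ħ²/2m) ∫ φ*·φ'' dx / ∫|φ|² dx; with m = 1.68.
d/dx sin(nπx/a) = (nπ/a)·cos(nπx/a) and d²/dx² sin(nπx/a) = −(nπ/a)²·sin(nπx/a); on 0 ≤ x ≤ a, ∫sin²(nπx/a) dx = a/2 and ∫sin(nπx/a)·cos(nπx/a) dx = 0.
State is unnormalized: ∫|φ|² dx = 1.5650, and ∫φ*·(−ħ²/2m · φ'') dx = 0.46923, so ⟨T⟩ = 0.46923 / 1.5650.
⟨T⟩ = 0.29983.

0.300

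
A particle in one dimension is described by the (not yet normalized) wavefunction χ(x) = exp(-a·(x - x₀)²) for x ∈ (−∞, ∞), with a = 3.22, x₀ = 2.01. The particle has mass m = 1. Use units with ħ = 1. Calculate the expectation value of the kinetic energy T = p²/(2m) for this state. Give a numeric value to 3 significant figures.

1.61

T = −(ħ²/2m) d²/dx², so ⟨T⟩ = −(ħ²/2m) ∫ χ*·χ'' dx / ∫|χ|² dx; with m = 1.
Gaussian moments (u = x − x₀): ∫u^(2j)·e^(−2au²) du = (2j−1)!!/(4a)^j · √(π/(2a)), odd powers integrate to 0; here √(π/(2a)) = 0.69844. Derivatives: d/dx e^(−au²) = −2au·e^(−au²), d²/dx² e^(−au²) = (4a²u² − 2a)·e^(−au²).
State is unnormalized: ∫|χ|² dx = 0.69844, and ∫χ*·(−ħ²/2m · χ'') dx = 1.1245, so ⟨T⟩ = 1.1245 / 0.69844.
⟨T⟩ = 1.6100.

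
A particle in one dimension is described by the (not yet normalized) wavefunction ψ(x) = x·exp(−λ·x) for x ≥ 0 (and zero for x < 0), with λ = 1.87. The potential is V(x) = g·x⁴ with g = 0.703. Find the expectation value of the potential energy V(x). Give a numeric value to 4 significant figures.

1.294

⟨V⟩ = ∫ V(x)·|ψ|² dx / ∫|ψ|² dx.
Every integrand reduces to terms xʲ·e^(−2λx) on [0, ∞); use ∫₀^∞ xʲ·e^(−2λx) dx = j!/(2λ)^(j+1).
State is unnormalized: ∫|ψ|² dx = 0.038231, and ∫ψ*·V(x)·ψ dx = 0.049452, so ⟨V⟩ = 0.049452 / 0.038231.
⟨V⟩ = 1.2935.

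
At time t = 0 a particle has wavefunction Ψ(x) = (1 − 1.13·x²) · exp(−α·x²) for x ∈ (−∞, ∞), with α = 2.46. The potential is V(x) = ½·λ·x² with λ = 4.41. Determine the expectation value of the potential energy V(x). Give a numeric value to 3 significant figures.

0.141

⟨V⟩ = ∫ V(x)·|Ψ|² dx / ∫|Ψ|² dx.
Expand each integrand as polynomial × e^(−2αx²) and use ∫x^(2j)·e^(−2αx²) dx = (2j−1)!!/(4α)^j · √(π/(2α)), odd powers → 0; here √(π/(2α)) = 0.79908.
State is unnormalized: ∫|Ψ|² dx = 0.64717, and ∫Ψ*·V(x)·Ψ dx = 0.091105, so ⟨V⟩ = 0.091105 / 0.64717.
⟨V⟩ = 0.14078.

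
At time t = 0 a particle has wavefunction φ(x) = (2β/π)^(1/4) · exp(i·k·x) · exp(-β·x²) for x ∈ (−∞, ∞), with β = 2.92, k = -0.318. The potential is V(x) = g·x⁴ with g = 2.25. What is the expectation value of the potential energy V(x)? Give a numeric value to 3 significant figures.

0.0495

⟨V⟩ = ∫ V(x)·|φ|² dx.
Gaussian moments: ∫x^(2j)·e^(−2βx²) dx = (2j−1)!!/(4β)^j · √(π/(2β)), odd powers integrate to 0; here √(π/(2β)) = 0.73345.
⟨V⟩ = 0.049479.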